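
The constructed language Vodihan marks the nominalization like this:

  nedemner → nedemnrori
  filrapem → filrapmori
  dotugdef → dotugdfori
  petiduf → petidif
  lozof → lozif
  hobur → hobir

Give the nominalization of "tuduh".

tudih

dotugdef and petiduf both end in -f yet inflect differently (dotugdfori, petidif), so the final letter is not what conditions the rule; the last vowel is.
"tuduh" has last vowel 'u'. The stems whose last vowel is 'u' (petiduf → petidif, hobur → hobir) change the last vowel to 'i'.
So tuduh → tudih.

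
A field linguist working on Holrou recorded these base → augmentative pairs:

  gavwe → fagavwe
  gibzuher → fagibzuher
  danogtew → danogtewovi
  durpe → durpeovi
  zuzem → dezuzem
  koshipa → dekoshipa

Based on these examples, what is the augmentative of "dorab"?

dorabovi

"dorab" begins with d-. The stems beginning with d- (danogtew → danogtewovi, durpe → durpeovi) add -ovi.
The other patterns: stems beginning with g- add the prefix fa-; stems beginning with k- or z- add the prefix de-.
So dorab → dorabovi.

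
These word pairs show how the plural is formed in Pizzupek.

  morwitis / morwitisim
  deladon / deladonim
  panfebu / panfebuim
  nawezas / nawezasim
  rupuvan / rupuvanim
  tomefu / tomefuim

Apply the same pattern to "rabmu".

Every pair shown (morwitis → morwitisim, deladon → deladonim, panfebu → panfebuim, …) follows the same rule: add -im.
So rabmu → rabmuim.

rabmuim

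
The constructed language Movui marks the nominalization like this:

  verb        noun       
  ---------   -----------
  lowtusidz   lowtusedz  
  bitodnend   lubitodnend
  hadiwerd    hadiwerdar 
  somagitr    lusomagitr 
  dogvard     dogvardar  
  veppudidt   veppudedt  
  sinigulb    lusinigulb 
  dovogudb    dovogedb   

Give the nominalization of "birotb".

lubirotb

dogvard and bitodnend both end in -d yet inflect differently (dogvardar, lubitodnend), so the final letter is not what conditions the rule; the second-to-last letter is.
"birotb" has second-to-last letter 't'. The one such stem in the data (somagitr → lusomagitr) adds the prefix lu-, so the same rule applies.
The other patterns: stems whose second-to-last letter is 'r' add -ar; stems whose second-to-last letter is 'd' change the last vowel to 'e'.
So birotb → lubirotb.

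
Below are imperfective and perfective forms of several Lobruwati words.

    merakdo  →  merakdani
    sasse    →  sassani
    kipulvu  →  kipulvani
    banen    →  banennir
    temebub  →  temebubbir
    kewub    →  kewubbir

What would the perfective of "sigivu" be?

sigivani

"sigivu" ends in a vowel. The stems ending in a vowel (merakdo → merakdani, sasse → sassani, kipulvu → kipulvani) drop the final letter and add -ani.
The other pattern: stems ending in a consonant double the final consonant and add -ir.
So sigivu → sigivani.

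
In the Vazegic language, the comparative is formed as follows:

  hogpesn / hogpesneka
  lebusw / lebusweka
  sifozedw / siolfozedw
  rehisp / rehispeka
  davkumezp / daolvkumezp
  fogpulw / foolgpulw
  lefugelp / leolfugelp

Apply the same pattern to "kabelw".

kaolbelw

"kabelw" has second-to-last letter 'l'. The stems whose second-to-last letter is 'l' (fogpulw → foolgpulw, lefugelp → leolfugelp) insert -ol- after the first vowel.
The other pattern: stems whose second-to-last letter is 's' add -eka.
So kabelw → kaolbelw.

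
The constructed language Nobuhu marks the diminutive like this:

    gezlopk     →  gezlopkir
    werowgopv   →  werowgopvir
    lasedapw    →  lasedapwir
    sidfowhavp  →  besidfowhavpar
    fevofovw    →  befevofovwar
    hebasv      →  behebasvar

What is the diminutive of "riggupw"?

lasedapw and fevofovw both end in -w yet inflect differently (lasedapwir, befevofovwar), so the final letter is not what conditions the rule; the second-to-last letter is.
"riggupw" has second-to-last letter 'p'. The stems whose second-to-last letter is 'p' (gezlopk → gezlopkir, werowgopv → werowgopvir, lasedapw → lasedapwir) add -ir.
The other pattern: stems whose second-to-last letter is 's' or 'v' add be- … -ar around the stem.
So riggupw → riggupwir.

riggupwir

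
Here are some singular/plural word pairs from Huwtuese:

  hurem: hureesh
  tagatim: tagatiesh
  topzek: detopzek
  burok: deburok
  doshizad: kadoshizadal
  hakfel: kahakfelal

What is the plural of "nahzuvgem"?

nahzuvgeesh

hurem and topzek both have last vowel 'e' yet inflect differently (hureesh, detopzek), so the last vowel is not what conditions the rule; the final letter is.
"nahzuvgem" ends in -m. The stems ending in -m (hurem → hureesh, tagatim → tagatiesh) drop the final letter and add -esh.
The other patterns: stems ending in -k add the prefix de-; stems ending in -d or -l add ka- … -al around the stem.
So nahzuvgem → nahzuvgeesh.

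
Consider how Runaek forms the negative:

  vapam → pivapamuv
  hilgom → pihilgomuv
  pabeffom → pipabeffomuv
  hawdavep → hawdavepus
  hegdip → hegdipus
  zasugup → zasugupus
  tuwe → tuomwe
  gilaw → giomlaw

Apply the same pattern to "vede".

hawdavep and tuwe both have last vowel 'e' yet inflect differently (hawdavepus, tuomwe), so the last vowel is not what conditions the rule; the final letter is.
"vede" ends in -e. The one such stem in the data (tuwe → tuomwe) inserts -om- after the first vowel (as does gilaw), so the same rule applies.
The other patterns: stems ending in -m add pi- … -uv around the stem; stems ending in -p add -us.
So vede → veomde.

veomde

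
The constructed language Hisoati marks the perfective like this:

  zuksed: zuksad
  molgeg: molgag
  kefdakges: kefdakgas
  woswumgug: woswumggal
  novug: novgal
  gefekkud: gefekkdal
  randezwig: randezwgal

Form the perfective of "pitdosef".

pitdosaf

"pitdosef" has last vowel 'e'. The stems whose last vowel is 'e' (zuksed → zuksad, molgeg → molgag, kefdakges → kefdakgas) change the last vowel to 'a'.
So pitdosef → pitdosaf.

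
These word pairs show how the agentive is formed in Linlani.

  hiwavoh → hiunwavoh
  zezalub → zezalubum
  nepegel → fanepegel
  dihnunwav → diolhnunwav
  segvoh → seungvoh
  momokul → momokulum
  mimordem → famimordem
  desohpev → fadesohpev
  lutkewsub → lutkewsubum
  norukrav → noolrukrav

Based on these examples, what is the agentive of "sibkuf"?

sibkufum

nepegel and momokul both end in -l yet inflect differently (fanepegel, momokulum), so the final letter is not what conditions the rule; the last vowel is.
"sibkuf" has last vowel 'u'. The stems whose last vowel is 'u' (momokul → momokulum, lutkewsub → lutkewsubum, zezalub → zezalubum) add -um.
The other patterns: stems whose last vowel is 'o' insert -un- after the first vowel; stems whose last vowel is 'e' add the prefix fa-; stems whose last vowel is 'a' insert -ol- after the first vowel.
So sibkuf → sibkufum.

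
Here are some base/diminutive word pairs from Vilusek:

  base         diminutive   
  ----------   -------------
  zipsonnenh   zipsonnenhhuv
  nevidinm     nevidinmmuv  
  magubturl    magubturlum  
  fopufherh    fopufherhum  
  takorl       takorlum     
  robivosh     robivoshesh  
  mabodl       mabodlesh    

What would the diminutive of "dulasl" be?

dulaslesh

zipsonnenh and fopufherh both end in -h yet inflect differently (zipsonnenhhuv, fopufherhum), so the final letter is not what conditions the rule; the second-to-last letter is.
"dulasl" has second-to-last letter 's'. The one such stem in the data (robivosh → robivoshesh) adds -esh, so the same rule applies.
So dulasl → dulaslesh.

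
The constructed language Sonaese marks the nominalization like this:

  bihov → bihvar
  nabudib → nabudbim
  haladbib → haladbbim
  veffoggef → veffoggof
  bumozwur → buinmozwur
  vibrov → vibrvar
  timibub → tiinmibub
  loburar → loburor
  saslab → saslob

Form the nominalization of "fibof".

fibfar

nabudib and timibub both end in -b yet inflect differently (nabudbim, tiinmibub), so the final letter is not what conditions the rule; the last vowel is.
"fibof" has last vowel 'o'. The stems whose last vowel is 'o' (bihov → bihvar, vibrov → vibrvar) delete the last vowel and add -ar.
The other patterns: stems whose last vowel is 'i' delete the last vowel and add -im; stems whose last vowel is 'u' insert -in- after the first vowel; stems whose last vowel is 'a' or 'e' change the last vowel to 'o'.
So fibof → fibfar.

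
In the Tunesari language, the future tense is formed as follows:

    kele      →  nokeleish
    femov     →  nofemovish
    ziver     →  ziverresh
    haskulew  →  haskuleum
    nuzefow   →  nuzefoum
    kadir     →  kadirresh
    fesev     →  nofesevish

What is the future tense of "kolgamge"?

ziver and haskulew both have last vowel 'e' yet inflect differently (ziverresh, haskuleum), so the last vowel is not what conditions the rule; the final letter is.
"kolgamge" ends in -e. The one such stem in the data (kele → nokeleish) adds no- … -ish around the stem, so the same rule applies.
The other patterns: stems ending in -r double the final consonant and add -esh; stems ending in -w drop the final letter and add -um.
So kolgamge → nokolgamgeish.

nokolgamgeish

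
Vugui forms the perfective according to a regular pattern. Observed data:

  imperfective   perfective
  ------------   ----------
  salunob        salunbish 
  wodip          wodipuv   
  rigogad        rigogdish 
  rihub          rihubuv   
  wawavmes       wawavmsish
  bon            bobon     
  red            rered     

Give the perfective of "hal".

"hal" has 1 vowel. The stems with 1 vowel (bon → bobon, red → rered) repeat the first consonant+vowel as a prefix.
So hal → hahal.

hahal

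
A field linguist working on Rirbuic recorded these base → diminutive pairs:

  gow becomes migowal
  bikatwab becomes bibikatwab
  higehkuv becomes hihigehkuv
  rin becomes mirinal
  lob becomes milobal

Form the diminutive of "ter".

bikatwab and lob both end in -b yet inflect differently (bibikatwab, milobal), so the final letter is not what conditions the rule; the number of vowels is.
"ter" has 1 vowel. The stems with 1 vowel (rin → mirinal, gow → migowal, lob → milobal) add mi- … -al around the stem.
So ter → miteral.

miteral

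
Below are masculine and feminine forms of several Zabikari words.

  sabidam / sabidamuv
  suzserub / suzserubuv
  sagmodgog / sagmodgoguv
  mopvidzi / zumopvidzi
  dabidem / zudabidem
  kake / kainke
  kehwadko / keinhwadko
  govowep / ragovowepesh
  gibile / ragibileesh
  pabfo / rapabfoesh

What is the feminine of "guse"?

sabidam and dabidem both end in -m yet inflect differently (sabidamuv, zudabidem), so the final letter is not what conditions the rule; the first letter is.
"guse" begins with g-. The stems beginning with g- (govowep → ragovowepesh, gibile → ragibileesh) add ra- … -esh around the stem.
The other patterns: stems beginning with s- add -uv; stems beginning with d- or m- add the prefix zu-; stems beginning with k- insert -in- after the first vowel.
So guse → raguseesh.

raguseesh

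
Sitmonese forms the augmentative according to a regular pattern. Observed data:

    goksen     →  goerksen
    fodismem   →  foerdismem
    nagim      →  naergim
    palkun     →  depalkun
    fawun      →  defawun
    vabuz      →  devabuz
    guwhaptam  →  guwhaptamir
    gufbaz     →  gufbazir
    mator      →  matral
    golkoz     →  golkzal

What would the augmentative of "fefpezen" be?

feerfpezen

goksen and palkun both end in -n yet inflect differently (goerksen, depalkun), so the final letter is not what conditions the rule; the last vowel is.
"fefpezen" has last vowel 'e'. The stems whose last vowel is 'e' (goksen → goerksen, fodismem → foerdismem) insert -er- after the first vowel.
The other patterns: stems whose last vowel is 'u' add the prefix de-; stems whose last vowel is 'a' add -ir; stems whose last vowel is 'o' delete the last vowel and add -al.
So fefpezen → feerfpezen.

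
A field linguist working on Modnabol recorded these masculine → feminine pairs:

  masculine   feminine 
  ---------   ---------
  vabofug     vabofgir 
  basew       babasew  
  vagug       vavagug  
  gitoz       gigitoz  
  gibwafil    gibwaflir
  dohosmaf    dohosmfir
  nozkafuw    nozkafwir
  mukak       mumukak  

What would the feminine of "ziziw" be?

ziziziw

"ziziw" has 2 vowels. The stems with 2 vowels (basew → babasew, mukak → mumukak, gitoz → gigitoz) repeat the first consonant+vowel as a prefix.
The other pattern: stems with 3 vowels delete the last vowel and add -ir.
So ziziw → ziziziw.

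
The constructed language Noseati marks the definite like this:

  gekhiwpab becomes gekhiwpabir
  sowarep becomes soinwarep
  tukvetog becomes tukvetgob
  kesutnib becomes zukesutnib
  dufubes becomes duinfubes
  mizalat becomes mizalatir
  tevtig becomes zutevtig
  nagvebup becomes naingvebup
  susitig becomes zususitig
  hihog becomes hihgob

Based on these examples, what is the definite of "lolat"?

lolatir

gekhiwpab and kesutnib both end in -b yet inflect differently (gekhiwpabir, zukesutnib), so the final letter is not what conditions the rule; the last vowel is.
"lolat" has last vowel 'a'. The stems whose last vowel is 'a' (gekhiwpab → gekhiwpabir, mizalat → mizalatir) add -ir.
The other patterns: stems whose last vowel is 'o' delete the last vowel and add -ob; stems whose last vowel is 'e' or 'u' insert -in- after the first vowel; stems whose last vowel is 'i' add the prefix zu-.
So lolat → lolatir.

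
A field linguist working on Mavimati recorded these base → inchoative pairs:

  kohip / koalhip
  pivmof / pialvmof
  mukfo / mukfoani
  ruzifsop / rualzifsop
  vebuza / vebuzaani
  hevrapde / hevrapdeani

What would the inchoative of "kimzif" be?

"kimzif" ends in a consonant. The stems ending in a consonant (pivmof → pialvmof, kohip → koalhip, ruzifsop → rualzifsop) insert -al- after the first vowel.
So kimzif → kialmzif.

kialmzif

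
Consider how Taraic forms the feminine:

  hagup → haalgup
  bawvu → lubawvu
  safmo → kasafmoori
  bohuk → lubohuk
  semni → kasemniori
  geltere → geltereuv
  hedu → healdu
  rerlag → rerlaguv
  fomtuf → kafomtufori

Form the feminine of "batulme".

lubatulme

hedu and bawvu both end in -u yet inflect differently (healdu, lubawvu), so the final letter is not what conditions the rule; the first letter is.
"batulme" begins with b-. The stems beginning with b- (bawvu → lubawvu, bohuk → lubohuk) add the prefix lu-.
The other patterns: stems beginning with f- or s- add ka- … -ori around the stem; stems beginning with h- insert -al- after the first vowel; stems beginning with g- or r- add -uv.
So batulme → lubatulme.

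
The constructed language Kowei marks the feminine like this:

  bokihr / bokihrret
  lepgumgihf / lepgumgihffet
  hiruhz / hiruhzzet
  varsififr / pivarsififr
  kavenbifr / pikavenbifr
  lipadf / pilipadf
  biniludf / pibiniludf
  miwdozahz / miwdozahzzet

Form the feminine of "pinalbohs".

"pinalbohs" has second-to-last letter 'h'. The stems whose second-to-last letter is 'h' (hiruhz → hiruhzzet, bokihr → bokihrret, miwdozahz → miwdozahzzet) double the final consonant and add -et.
So pinalbohs → pinalbohsset.

pinalbohsset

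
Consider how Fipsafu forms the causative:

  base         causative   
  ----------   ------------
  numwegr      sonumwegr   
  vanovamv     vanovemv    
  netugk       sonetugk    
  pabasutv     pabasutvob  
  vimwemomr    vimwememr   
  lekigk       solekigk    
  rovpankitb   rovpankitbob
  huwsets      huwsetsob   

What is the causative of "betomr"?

betemr

"betomr" has second-to-last letter 'm'. The stems whose second-to-last letter is 'm' (vanovamv → vanovemv, vimwemomr → vimwememr) change the last vowel to 'e'.
The other patterns: stems whose second-to-last letter is 't' add -ob; stems whose second-to-last letter is 'g' add the prefix so-.
So betomr → betemr.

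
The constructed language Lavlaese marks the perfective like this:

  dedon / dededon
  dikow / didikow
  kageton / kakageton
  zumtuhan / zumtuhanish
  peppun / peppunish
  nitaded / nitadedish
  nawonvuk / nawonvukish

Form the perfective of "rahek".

rahekish

dedon and zumtuhan both end in -n yet inflect differently (dededon, zumtuhanish), so the final letter is not what conditions the rule; the last vowel is.
"rahek" has last vowel 'e'. The one such stem in the data (nitaded → nitadedish) adds -ish, so the same rule applies.
So rahek → rahekish.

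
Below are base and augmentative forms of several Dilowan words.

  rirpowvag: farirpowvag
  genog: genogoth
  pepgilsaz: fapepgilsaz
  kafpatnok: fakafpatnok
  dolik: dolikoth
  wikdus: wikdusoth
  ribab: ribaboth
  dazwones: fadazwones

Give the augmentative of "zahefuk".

dazwones and wikdus both end in -s yet inflect differently (fadazwones, wikdusoth), so the final letter is not what conditions the rule; the number of vowels is.
"zahefuk" has 3 vowels. The stems with 3 vowels (rirpowvag → farirpowvag, dazwones → fadazwones, kafpatnok → fakafpatnok) add the prefix fa-.
The other pattern: stems with 2 vowels add -oth.
So zahefuk → fazahefuk.

fazahefuk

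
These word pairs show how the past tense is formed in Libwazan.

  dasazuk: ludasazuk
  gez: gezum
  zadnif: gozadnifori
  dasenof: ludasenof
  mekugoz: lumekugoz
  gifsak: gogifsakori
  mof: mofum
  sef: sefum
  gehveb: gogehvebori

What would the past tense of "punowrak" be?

lupunowrak

"punowrak" has 3 vowels. The stems with 3 vowels (dasazuk → ludasazuk, dasenof → ludasenof, mekugoz → lumekugoz) add the prefix lu-.
The other patterns: stems with 1 vowel add -um; stems with 2 vowels add go- … -ori around the stem.
So punowrak → lupunowrak.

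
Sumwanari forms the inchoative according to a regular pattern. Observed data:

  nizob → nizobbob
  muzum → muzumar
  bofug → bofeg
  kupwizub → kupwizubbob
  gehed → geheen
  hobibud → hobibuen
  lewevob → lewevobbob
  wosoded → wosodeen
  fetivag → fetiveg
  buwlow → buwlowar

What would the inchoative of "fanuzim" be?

fanuzimar

kupwizub and hobibud both have last vowel 'u' yet inflect differently (kupwizubbob, hobibuen), so the last vowel is not what conditions the rule; the final letter is.
"fanuzim" ends in -m. The one such stem in the data (muzum → muzumar) adds -ar, so the same rule applies.
The other patterns: stems ending in -b double the final consonant and add -ob; stems ending in -d drop the final letter and add -en; stems ending in -g change the last vowel to 'e'.
So fanuzim → fanuzimar.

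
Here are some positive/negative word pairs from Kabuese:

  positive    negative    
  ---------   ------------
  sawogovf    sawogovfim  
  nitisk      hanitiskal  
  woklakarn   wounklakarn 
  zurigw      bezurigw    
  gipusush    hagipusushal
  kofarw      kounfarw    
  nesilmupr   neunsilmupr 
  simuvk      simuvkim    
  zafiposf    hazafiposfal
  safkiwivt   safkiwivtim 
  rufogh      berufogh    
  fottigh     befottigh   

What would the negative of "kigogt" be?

bekigogt

rufogh and gipusush both end in -h yet inflect differently (berufogh, hagipusushal), so the final letter is not what conditions the rule; the second-to-last letter is.
"kigogt" has second-to-last letter 'g'. The stems whose second-to-last letter is 'g' (zurigw → bezurigw, rufogh → berufogh, fottigh → befottigh) add the prefix be-.
So kigogt → bekigogt.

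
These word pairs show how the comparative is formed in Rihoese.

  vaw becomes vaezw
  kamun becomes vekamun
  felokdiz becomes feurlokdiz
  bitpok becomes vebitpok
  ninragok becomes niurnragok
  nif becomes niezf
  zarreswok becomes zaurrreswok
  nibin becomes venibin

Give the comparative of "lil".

liezl

bitpok and zarreswok both end in -k yet inflect differently (vebitpok, zaurrreswok), so the final letter is not what conditions the rule; the number of vowels is.
"lil" has 1 vowel. The stems with 1 vowel (vaw → vaezw, nif → niezf) insert -ez- after the first vowel.
So lil → liezl.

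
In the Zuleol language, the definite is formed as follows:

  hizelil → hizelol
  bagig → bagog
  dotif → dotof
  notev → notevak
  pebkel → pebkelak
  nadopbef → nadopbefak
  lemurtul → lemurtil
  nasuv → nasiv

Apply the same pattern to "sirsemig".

hizelil and pebkel both end in -l yet inflect differently (hizelol, pebkelak), so the final letter is not what conditions the rule; the last vowel is.
"sirsemig" has last vowel 'i'. The stems whose last vowel is 'i' (hizelil → hizelol, bagig → bagog, dotif → dotof) change the last vowel to 'o'.
The other patterns: stems whose last vowel is 'e' add -ak; stems whose last vowel is 'u' change the last vowel to 'i'.
So sirsemig → sirsemog.

sirsemog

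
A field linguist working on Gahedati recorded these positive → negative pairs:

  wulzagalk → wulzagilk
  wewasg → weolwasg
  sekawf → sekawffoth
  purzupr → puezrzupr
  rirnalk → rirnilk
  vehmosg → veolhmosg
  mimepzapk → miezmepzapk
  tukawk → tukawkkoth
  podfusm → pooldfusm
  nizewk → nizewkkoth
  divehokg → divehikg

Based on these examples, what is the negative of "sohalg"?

mimepzapk and tukawk both end in -k yet inflect differently (miezmepzapk, tukawkkoth), so the final letter is not what conditions the rule; the second-to-last letter is.
"sohalg" has second-to-last letter 'l'. The stems whose second-to-last letter is 'l' (rirnalk → rirnilk, wulzagalk → wulzagilk) change the last vowel to 'i'.
So sohalg → sohilg.

sohilg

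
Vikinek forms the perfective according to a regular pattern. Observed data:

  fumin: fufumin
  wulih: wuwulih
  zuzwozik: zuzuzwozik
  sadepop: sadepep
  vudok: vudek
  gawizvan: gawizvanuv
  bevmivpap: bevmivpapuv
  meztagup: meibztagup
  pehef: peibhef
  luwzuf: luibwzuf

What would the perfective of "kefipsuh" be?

"kefipsuh" has last vowel 'u'. The stems whose last vowel is 'u' (meztagup → meibztagup, luwzuf → luibwzuf) insert -ib- after the first vowel.
The other patterns: stems whose last vowel is 'i' repeat the first consonant+vowel as a prefix; stems whose last vowel is 'o' change the last vowel to 'e'; stems whose last vowel is 'a' add -uv.
So kefipsuh → keibfipsuh.

keibfipsuh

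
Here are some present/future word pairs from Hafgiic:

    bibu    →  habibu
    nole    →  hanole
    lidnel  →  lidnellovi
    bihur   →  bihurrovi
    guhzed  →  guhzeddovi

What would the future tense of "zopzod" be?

zopzoddovi

nole and lidnel both have last vowel 'e' yet inflect differently (hanole, lidnellovi), so the last vowel is not what conditions the rule; whether the stem ends in a vowel or a consonant is.
"zopzod" ends in a consonant. The stems ending in a consonant (lidnel → lidnellovi, bihur → bihurrovi, guhzed → guhzeddovi) double the final consonant and add -ovi.
So zopzod → zopzoddovi.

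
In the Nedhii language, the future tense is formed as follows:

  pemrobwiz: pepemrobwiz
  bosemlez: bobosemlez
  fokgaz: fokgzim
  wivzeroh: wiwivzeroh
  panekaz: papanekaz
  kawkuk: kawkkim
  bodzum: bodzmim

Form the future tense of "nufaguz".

fokgaz and panekaz both end in -z yet inflect differently (fokgzim, papanekaz), so the final letter is not what conditions the rule; the number of vowels is.
"nufaguz" has 3 vowels. The stems with 3 vowels (panekaz → papanekaz, bosemlez → bobosemlez, wivzeroh → wiwivzeroh) repeat the first consonant+vowel as a prefix.
The other pattern: stems with 2 vowels delete the last vowel and add -im.
So nufaguz → nunufaguz.

nunufaguz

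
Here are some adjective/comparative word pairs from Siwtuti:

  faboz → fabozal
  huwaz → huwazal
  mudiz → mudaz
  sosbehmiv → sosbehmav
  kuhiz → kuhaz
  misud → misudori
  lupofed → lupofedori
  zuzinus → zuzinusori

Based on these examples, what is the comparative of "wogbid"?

faboz and mudiz both end in -z yet inflect differently (fabozal, mudaz), so the final letter is not what conditions the rule; the last vowel is.
"wogbid" has last vowel 'i'. The stems whose last vowel is 'i' (mudiz → mudaz, sosbehmiv → sosbehmav, kuhiz → kuhaz) change the last vowel to 'a'.
The other patterns: stems whose last vowel is 'a' or 'o' add -al; stems whose last vowel is 'e' or 'u' add -ori.
So wogbid → wogbad.

wogbad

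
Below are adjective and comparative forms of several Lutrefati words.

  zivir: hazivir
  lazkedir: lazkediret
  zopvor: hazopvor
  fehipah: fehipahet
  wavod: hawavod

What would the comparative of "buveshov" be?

buveshovet

zopvor and lazkedir both end in -r yet inflect differently (hazopvor, lazkediret), so the final letter is not what conditions the rule; the number of vowels is.
"buveshov" has 3 vowels. The stems with 3 vowels (fehipah → fehipahet, lazkedir → lazkediret) add -et.
The other pattern: stems with 2 vowels add the prefix ha-.
So buveshov → buveshovet.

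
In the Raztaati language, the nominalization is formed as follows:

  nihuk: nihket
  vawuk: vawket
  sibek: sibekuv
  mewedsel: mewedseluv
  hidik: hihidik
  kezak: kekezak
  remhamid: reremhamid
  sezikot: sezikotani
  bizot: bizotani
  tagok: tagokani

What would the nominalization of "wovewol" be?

"wovewol" has last vowel 'o'. The stems whose last vowel is 'o' (sezikot → sezikotani, bizot → bizotani, tagok → tagokani) add -ani.
The other patterns: stems whose last vowel is 'u' delete the last vowel and add -et; stems whose last vowel is 'e' add -uv; stems whose last vowel is 'a' or 'i' repeat the first consonant+vowel as a prefix.
So wovewol → wovewolani.

wovewolani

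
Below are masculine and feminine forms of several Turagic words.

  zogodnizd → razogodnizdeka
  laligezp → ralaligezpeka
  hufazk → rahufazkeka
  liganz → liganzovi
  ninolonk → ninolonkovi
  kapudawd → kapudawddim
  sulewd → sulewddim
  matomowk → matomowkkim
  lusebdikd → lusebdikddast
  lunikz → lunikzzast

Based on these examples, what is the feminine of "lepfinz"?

lepfinzovi

"lepfinz" has second-to-last letter 'n'. The stems whose second-to-last letter is 'n' (liganz → liganzovi, ninolonk → ninolonkovi) add -ovi.
So lepfinz → lepfinzovi.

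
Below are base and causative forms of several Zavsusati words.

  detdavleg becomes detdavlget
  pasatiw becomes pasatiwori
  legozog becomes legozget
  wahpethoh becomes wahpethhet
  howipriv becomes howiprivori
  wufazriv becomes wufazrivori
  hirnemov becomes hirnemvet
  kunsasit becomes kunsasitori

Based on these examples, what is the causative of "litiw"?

wufazriv and hirnemov both end in -v yet inflect differently (wufazrivori, hirnemvet), so the final letter is not what conditions the rule; the last vowel is.
"litiw" has last vowel 'i'. The stems whose last vowel is 'i' (wufazriv → wufazrivori, kunsasit → kunsasitori, pasatiw → pasatiwori) add -ori.
The other pattern: stems whose last vowel is 'e' or 'o' delete the last vowel and add -et.
So litiw → litiwori.

litiwori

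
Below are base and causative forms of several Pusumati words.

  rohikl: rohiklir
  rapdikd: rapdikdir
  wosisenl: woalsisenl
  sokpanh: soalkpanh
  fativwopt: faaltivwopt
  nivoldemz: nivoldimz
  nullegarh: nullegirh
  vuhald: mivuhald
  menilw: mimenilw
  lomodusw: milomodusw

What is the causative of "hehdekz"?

"hehdekz" has second-to-last letter 'k'. The stems whose second-to-last letter is 'k' (rohikl → rohiklir, rapdikd → rapdikdir) add -ir.
So hehdekz → hehdekzir.

hehdekzir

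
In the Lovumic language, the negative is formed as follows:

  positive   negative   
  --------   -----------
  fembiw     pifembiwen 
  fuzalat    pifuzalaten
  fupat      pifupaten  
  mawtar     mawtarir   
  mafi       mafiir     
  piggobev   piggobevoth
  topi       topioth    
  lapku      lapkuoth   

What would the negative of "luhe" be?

luheoth

mafi and topi both end in -i yet inflect differently (mafiir, topioth), so the final letter is not what conditions the rule; the first letter is.
"luhe" begins with l-. The one such stem in the data (lapku → lapkuoth) adds -oth, so the same rule applies.
The other patterns: stems beginning with f- add pi- … -en around the stem; stems beginning with m- add -ir.
So luhe → luheoth.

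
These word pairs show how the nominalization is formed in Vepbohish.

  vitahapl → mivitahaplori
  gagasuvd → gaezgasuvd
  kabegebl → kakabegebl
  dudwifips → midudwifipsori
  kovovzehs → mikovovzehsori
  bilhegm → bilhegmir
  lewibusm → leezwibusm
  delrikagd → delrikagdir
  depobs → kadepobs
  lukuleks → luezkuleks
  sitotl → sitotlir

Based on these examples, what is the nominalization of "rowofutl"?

rowofutlir

depobs and dudwifips both end in -s yet inflect differently (kadepobs, midudwifipsori), so the final letter is not what conditions the rule; the second-to-last letter is.
"rowofutl" has second-to-last letter 't'. The one such stem in the data (sitotl → sitotlir) adds -ir, so the same rule applies.
The other patterns: stems whose second-to-last letter is 'b' add the prefix ka-; stems whose second-to-last letter is 'h' or 'p' add mi- … -ori around the stem; stems whose second-to-last letter is 'k', 's' or 'v' insert -ez- after the first vowel.
So rowofutl → rowofutlir.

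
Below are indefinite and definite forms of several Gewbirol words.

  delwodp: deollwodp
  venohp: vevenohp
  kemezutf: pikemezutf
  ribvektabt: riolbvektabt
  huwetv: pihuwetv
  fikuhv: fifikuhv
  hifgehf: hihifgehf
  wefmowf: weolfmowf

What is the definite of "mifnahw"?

kemezutf and hifgehf both end in -f yet inflect differently (pikemezutf, hihifgehf), so the final letter is not what conditions the rule; the second-to-last letter is.
"mifnahw" has second-to-last letter 'h'. The stems whose second-to-last letter is 'h' (venohp → vevenohp, hifgehf → hihifgehf, fikuhv → fifikuhv) repeat the first consonant+vowel as a prefix.
The other patterns: stems whose second-to-last letter is 't' add the prefix pi-; stems whose second-to-last letter is 'b', 'd' or 'w' insert -ol- after the first vowel.
So mifnahw → mimifnahw.

mimifnahw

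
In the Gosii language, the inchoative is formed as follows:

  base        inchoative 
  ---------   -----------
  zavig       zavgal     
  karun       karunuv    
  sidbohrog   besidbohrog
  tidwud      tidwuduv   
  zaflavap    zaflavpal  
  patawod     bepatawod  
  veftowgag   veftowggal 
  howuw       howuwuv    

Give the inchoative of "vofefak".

vofefkal

tidwud and patawod both end in -d yet inflect differently (tidwuduv, bepatawod), so the final letter is not what conditions the rule; the last vowel is.
"vofefak" has last vowel 'a'. The stems whose last vowel is 'a' (zaflavap → zaflavpal, veftowgag → veftowggal) delete the last vowel and add -al.
The other patterns: stems whose last vowel is 'u' add -uv; stems whose last vowel is 'o' add the prefix be-.
So vofefak → vofefkal.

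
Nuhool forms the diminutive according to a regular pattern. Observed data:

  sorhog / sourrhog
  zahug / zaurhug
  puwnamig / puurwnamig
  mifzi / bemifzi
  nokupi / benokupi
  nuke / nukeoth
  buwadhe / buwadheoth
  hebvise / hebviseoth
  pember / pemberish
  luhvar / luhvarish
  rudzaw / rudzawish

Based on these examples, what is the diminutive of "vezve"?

puwnamig and mifzi both have last vowel 'i' yet inflect differently (puurwnamig, bemifzi), so the last vowel is not what conditions the rule; the final letter is.
"vezve" ends in -e. The stems ending in -e (nuke → nukeoth, buwadhe → buwadheoth, hebvise → hebviseoth) add -oth.
So vezve → vezveoth.

vezveoth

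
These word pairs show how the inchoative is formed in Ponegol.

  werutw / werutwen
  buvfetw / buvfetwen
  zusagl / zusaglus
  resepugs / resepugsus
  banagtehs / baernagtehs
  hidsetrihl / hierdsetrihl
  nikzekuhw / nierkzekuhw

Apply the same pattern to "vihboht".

vierhboht

"vihboht" has second-to-last letter 'h'. The stems whose second-to-last letter is 'h' (banagtehs → baernagtehs, hidsetrihl → hierdsetrihl, nikzekuhw → nierkzekuhw) insert -er- after the first vowel.
So vihboht → vierhboht.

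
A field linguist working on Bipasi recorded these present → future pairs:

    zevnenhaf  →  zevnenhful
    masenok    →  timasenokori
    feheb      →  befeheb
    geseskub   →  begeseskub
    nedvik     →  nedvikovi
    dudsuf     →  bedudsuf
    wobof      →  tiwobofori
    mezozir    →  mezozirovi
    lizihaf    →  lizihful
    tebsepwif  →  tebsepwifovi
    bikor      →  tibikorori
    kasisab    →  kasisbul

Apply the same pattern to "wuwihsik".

wuwihsikovi

"wuwihsik" has last vowel 'i'. The stems whose last vowel is 'i' (nedvik → nedvikovi, mezozir → mezozirovi, tebsepwif → tebsepwifovi) add -ovi.
The other patterns: stems whose last vowel is 'e' or 'u' add the prefix be-; stems whose last vowel is 'o' add ti- … -ori around the stem; stems whose last vowel is 'a' delete the last vowel and add -ul.
So wuwihsik → wuwihsikovi.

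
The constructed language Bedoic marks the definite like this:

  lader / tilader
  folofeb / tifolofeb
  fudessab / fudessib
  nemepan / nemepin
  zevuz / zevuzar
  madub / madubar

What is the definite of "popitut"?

popitutar

folofeb and fudessab both end in -b yet inflect differently (tifolofeb, fudessib), so the final letter is not what conditions the rule; the last vowel is.
"popitut" has last vowel 'u'. The stems whose last vowel is 'u' (zevuz → zevuzar, madub → madubar) add -ar.
So popitut → popitutar.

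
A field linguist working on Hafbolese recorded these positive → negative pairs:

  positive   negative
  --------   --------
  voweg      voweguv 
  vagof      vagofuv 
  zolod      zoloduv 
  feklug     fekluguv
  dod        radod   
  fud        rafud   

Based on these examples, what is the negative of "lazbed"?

fud and zolod both end in -d yet inflect differently (rafud, zoloduv), so the final letter is not what conditions the rule; the number of vowels is.
"lazbed" has 2 vowels. The stems with 2 vowels (voweg → voweguv, vagof → vagofuv, zolod → zoloduv) add -uv.
So lazbed → lazbeduv.

lazbeduv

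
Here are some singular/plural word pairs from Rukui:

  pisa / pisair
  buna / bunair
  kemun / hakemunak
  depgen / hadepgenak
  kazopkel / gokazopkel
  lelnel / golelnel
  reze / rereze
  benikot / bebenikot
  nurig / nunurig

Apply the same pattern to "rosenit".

rorosenit

"rosenit" ends in -t. The one such stem in the data (benikot → bebenikot) repeats the first consonant+vowel as a prefix (as do reze, nurig), so the same rule applies.
So rosenit → rorosenit.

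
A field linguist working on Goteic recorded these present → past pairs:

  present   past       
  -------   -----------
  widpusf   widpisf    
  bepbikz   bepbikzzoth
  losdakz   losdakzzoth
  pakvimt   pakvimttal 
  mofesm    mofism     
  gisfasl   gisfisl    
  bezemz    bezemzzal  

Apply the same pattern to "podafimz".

bepbikz and bezemz both end in -z yet inflect differently (bepbikzzoth, bezemzzal), so the final letter is not what conditions the rule; the second-to-last letter is.
"podafimz" has second-to-last letter 'm'. The stems whose second-to-last letter is 'm' (pakvimt → pakvimttal, bezemz → bezemzzal) double the final consonant and add -al.
So podafimz → podafimzzal.

podafimzzal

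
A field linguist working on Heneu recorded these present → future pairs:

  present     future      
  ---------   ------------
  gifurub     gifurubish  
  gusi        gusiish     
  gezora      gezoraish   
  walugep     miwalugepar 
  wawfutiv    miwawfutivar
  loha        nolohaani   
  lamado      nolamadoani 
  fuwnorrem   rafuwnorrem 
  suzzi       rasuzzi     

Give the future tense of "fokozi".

rafokozi

"fokozi" begins with f-. The one such stem in the data (fuwnorrem → rafuwnorrem) adds the prefix ra-, so the same rule applies.
The other patterns: stems beginning with g- add -ish; stems beginning with w- add mi- … -ar around the stem; stems beginning with l- add no- … -ani around the stem.
So fokozi → rafokozi.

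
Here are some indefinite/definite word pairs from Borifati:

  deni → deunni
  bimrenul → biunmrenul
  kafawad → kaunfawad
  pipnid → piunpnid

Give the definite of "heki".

heunki

Every pair shown (deni → deunni, bimrenul → biunmrenul, kafawad → kaunfawad, …) follows the same rule: insert -un- after the first vowel.
So heki → heunki.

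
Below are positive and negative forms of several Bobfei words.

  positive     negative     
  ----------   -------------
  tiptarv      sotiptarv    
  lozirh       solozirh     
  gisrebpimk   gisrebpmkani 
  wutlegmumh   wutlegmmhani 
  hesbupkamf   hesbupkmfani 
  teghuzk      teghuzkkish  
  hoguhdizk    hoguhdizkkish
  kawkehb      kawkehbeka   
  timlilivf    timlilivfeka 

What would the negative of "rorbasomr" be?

rorbasmrani

lozirh and wutlegmumh both end in -h yet inflect differently (solozirh, wutlegmmhani), so the final letter is not what conditions the rule; the second-to-last letter is.
"rorbasomr" has second-to-last letter 'm'. The stems whose second-to-last letter is 'm' (gisrebpimk → gisrebpmkani, wutlegmumh → wutlegmmhani, hesbupkamf → hesbupkmfani) delete the last vowel and add -ani.
So rorbasomr → rorbasmrani.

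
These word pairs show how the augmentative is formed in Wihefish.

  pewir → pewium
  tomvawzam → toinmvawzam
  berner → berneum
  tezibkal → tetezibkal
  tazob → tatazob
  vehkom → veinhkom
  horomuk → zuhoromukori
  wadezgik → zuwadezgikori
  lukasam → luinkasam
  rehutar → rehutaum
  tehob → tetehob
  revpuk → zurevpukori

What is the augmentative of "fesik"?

lukasam and rehutar both have last vowel 'a' yet inflect differently (luinkasam, rehutaum), so the last vowel is not what conditions the rule; the final letter is.
"fesik" ends in -k. The stems ending in -k (horomuk → zuhoromukori, revpuk → zurevpukori, wadezgik → zuwadezgikori) add zu- … -ori around the stem.
The other patterns: stems ending in -m insert -in- after the first vowel; stems ending in -r drop the final letter and add -um; stems ending in -b or -l repeat the first consonant+vowel as a prefix.
So fesik → zufesikori.

zufesikori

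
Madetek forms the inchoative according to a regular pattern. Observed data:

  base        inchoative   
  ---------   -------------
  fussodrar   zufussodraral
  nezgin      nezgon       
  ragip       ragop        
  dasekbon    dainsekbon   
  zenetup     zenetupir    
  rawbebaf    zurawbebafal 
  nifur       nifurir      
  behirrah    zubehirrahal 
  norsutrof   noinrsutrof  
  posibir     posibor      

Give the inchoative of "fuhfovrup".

dasekbon and nezgin both end in -n yet inflect differently (dainsekbon, nezgon), so the final letter is not what conditions the rule; the last vowel is.
"fuhfovrup" has last vowel 'u'. The stems whose last vowel is 'u' (nifur → nifurir, zenetup → zenetupir) add -ir.
So fuhfovrup → fuhfovrupir.

fuhfovrupir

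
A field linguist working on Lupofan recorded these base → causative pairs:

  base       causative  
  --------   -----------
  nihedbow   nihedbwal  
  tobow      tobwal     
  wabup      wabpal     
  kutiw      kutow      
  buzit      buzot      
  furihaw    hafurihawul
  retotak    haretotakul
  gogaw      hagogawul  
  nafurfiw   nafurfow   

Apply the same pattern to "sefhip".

sefhop

nafurfiw and furihaw both end in -w yet inflect differently (nafurfow, hafurihawul), so the final letter is not what conditions the rule; the last vowel is.
"sefhip" has last vowel 'i'. The stems whose last vowel is 'i' (nafurfiw → nafurfow, kutiw → kutow, buzit → buzot) change the last vowel to 'o'.
So sefhip → sefhop.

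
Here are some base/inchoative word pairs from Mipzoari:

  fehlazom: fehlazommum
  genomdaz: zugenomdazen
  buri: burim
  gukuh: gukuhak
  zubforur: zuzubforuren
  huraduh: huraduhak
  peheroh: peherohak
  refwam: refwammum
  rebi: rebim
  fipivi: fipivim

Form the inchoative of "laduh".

laduhak

fehlazom and peheroh both have last vowel 'o' yet inflect differently (fehlazommum, peherohak), so the last vowel is not what conditions the rule; the final letter is.
"laduh" ends in -h. The stems ending in -h (peheroh → peherohak, huraduh → huraduhak, gukuh → gukuhak) add -ak.
So laduh → laduhak.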